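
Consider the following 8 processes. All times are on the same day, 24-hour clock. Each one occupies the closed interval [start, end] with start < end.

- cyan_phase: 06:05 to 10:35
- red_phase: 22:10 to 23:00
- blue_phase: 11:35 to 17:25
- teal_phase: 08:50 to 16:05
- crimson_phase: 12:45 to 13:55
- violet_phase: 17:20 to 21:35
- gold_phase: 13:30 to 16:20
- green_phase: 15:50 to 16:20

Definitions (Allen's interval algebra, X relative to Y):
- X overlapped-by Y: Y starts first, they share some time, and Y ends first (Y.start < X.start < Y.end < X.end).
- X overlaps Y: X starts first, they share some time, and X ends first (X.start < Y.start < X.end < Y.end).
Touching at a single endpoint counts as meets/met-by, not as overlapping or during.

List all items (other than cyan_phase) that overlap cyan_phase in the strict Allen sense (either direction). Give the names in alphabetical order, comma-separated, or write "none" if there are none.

teal_phase

Target cyan_phase = [06:05, 10:35].
blue_phase [11:35, 17:25] → after → no.
crimson_phase [12:45, 13:55] → after → no.
gold_phase [13:30, 16:20] → after → no.
green_phase [15:50, 16:20] → after → no.
red_phase [22:10, 23:00] → after → no.
teal_phase [08:50, 16:05] → overlapped-by → yes.
violet_phase [17:20, 21:35] → after → no.
Result: teal_phase.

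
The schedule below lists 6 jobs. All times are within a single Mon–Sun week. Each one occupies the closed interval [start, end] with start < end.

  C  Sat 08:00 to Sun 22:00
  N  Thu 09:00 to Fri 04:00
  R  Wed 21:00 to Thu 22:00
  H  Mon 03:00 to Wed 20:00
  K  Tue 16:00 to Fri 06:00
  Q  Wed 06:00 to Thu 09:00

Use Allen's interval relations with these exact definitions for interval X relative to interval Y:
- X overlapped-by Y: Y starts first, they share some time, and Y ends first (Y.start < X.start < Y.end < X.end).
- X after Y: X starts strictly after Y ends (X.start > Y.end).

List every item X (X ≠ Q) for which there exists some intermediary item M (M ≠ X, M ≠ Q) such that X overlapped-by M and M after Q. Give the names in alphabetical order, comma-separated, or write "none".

Target Q = [Wed 06:00, Thu 09:00].
Intermediaries M with M after Q: C.
Via C — items with X overlapped-by C: none.
Union: none.

none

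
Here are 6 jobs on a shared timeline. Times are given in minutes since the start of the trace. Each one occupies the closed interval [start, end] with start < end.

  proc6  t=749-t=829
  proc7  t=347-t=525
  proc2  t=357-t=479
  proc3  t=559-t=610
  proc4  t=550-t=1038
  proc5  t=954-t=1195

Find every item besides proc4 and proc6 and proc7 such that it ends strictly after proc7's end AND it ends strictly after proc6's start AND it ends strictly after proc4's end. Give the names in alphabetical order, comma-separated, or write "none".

Conditions: its end is strictly after proc7's end (X.end > t=525) AND its end is strictly after proc6's start (X.end > t=749) AND its end is strictly after proc4's end (X.end > t=1038).
proc2: end t=479 > t=525? ✗; end t=479 > t=749? ✗; end t=479 > t=1038? ✗ → no.
proc3: end t=610 > t=525? ✓; end t=610 > t=749? ✗; end t=610 > t=1038? ✗ → no.
proc5: end t=1195 > t=525? ✓; end t=1195 > t=749? ✓; end t=1195 > t=1038? ✓ → yes.
Result: proc5.

proc5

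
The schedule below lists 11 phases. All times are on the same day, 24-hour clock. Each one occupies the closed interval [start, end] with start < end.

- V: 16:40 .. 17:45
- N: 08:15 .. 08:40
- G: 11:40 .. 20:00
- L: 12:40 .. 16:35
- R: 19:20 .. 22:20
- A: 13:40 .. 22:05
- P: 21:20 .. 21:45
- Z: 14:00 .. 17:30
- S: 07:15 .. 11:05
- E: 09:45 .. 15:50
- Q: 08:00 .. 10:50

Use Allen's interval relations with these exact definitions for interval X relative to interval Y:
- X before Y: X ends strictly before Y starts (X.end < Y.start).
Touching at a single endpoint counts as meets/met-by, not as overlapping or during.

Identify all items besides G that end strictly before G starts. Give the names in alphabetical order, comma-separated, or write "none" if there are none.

Target G = [11:40, 20:00].
A [13:40, 22:05] → overlapped-by → no.
E [09:45, 15:50] → overlaps → no.
L [12:40, 16:35] → during → no.
N [08:15, 08:40] → before → yes.
P [21:20, 21:45] → after → no.
Q [08:00, 10:50] → before → yes.
R [19:20, 22:20] → overlapped-by → no.
S [07:15, 11:05] → before → yes.
V [16:40, 17:45] → during → no.
Z [14:00, 17:30] → during → no.
Result: N, Q, S.

N, Q, S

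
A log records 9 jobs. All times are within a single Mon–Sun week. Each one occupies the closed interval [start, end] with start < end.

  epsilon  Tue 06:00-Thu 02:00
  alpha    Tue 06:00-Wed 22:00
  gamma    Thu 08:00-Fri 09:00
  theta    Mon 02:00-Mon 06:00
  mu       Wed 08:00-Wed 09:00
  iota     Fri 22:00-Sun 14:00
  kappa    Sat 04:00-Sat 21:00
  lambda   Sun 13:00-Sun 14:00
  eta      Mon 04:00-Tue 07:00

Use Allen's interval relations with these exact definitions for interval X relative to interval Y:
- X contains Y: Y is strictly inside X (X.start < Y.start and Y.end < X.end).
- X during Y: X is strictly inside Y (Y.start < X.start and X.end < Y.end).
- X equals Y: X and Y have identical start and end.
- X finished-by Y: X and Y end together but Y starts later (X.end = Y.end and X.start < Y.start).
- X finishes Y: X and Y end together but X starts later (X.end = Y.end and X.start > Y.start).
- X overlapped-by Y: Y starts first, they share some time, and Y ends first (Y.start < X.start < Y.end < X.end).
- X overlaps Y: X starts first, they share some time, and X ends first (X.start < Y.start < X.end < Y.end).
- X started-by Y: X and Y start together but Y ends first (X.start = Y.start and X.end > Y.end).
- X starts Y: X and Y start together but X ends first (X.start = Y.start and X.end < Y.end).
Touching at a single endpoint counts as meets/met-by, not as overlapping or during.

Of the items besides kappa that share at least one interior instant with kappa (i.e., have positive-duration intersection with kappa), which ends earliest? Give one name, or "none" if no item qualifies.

Target kappa = [Sat 04:00, Sat 21:00].
alpha [Tue 06:00, Wed 22:00] → before → excluded.
epsilon [Tue 06:00, Thu 02:00] → before → excluded.
eta [Mon 04:00, Tue 07:00] → before → excluded.
gamma [Thu 08:00, Fri 09:00] → before → excluded.
iota [Fri 22:00, Sun 14:00] → contains → candidate.
lambda [Sun 13:00, Sun 14:00] → after → excluded.
mu [Wed 08:00, Wed 09:00] → before → excluded.
theta [Mon 02:00, Mon 06:00] → before → excluded.
Among candidates, earliest end is Sun 14:00 → iota.

iota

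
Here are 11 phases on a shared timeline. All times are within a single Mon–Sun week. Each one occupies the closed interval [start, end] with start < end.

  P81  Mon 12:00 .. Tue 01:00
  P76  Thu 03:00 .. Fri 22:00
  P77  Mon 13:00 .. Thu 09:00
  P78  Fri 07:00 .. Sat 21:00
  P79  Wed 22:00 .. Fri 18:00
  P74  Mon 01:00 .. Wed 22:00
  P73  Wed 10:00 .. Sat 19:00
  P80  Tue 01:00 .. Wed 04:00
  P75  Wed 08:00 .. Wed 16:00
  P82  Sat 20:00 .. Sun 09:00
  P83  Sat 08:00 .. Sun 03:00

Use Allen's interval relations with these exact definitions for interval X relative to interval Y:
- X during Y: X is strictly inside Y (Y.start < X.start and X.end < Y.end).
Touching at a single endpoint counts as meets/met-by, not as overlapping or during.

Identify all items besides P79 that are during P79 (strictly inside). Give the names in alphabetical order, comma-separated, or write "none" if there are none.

Target P79 = [Wed 22:00, Fri 18:00].
P73 [Wed 10:00, Sat 19:00] → contains → no.
P74 [Mon 01:00, Wed 22:00] → meets → no.
P75 [Wed 08:00, Wed 16:00] → before → no.
P76 [Thu 03:00, Fri 22:00] → overlapped-by → no.
P77 [Mon 13:00, Thu 09:00] → overlaps → no.
P78 [Fri 07:00, Sat 21:00] → overlapped-by → no.
P80 [Tue 01:00, Wed 04:00] → before → no.
P81 [Mon 12:00, Tue 01:00] → before → no.
P82 [Sat 20:00, Sun 09:00] → after → no.
P83 [Sat 08:00, Sun 03:00] → after → no.
Result: none.

none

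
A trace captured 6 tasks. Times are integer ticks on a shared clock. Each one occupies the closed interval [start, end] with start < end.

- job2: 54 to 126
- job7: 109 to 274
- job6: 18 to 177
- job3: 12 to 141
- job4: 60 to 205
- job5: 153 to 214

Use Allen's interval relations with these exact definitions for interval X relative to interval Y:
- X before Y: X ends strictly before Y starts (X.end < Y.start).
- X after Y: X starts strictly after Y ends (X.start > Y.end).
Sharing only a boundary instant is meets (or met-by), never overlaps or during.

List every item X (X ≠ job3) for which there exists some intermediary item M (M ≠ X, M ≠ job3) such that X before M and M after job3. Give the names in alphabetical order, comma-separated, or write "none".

job2

Target job3 = [12, 141].
Intermediaries M with M after job3: job5.
Via job5 — items with X before job5: job2.
Union: job2.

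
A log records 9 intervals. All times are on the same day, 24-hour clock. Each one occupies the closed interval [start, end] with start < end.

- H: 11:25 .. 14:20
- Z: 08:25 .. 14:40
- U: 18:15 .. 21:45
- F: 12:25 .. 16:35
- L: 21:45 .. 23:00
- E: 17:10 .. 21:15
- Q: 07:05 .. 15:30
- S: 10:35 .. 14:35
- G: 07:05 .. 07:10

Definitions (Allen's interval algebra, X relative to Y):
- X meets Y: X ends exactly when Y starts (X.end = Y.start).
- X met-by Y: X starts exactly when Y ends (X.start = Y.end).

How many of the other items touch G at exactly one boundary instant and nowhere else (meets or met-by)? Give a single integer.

0

Target G = [07:05, 07:10].
E [17:10, 21:15] → after → no.
F [12:25, 16:35] → after → no.
H [11:25, 14:20] → after → no.
L [21:45, 23:00] → after → no.
Q [07:05, 15:30] → started-by → no.
S [10:35, 14:35] → after → no.
U [18:15, 21:45] → after → no.
Z [08:25, 14:40] → after → no.
Total: 0.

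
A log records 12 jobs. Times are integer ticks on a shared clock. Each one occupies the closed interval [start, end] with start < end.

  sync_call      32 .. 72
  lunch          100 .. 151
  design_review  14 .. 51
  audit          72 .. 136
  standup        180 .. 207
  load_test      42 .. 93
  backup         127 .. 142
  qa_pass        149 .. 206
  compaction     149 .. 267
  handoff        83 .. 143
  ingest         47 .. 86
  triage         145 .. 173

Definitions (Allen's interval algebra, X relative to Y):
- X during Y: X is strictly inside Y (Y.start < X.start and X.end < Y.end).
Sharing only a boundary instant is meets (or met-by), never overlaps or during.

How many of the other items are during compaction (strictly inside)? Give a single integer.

Target compaction = [149, 267].
audit [72, 136] → before → no.
backup [127, 142] → before → no.
design_review [14, 51] → before → no.
handoff [83, 143] → before → no.
ingest [47, 86] → before → no.
load_test [42, 93] → before → no.
lunch [100, 151] → overlaps → no.
qa_pass [149, 206] → starts → no.
standup [180, 207] → during → counts.
sync_call [32, 72] → before → no.
triage [145, 173] → overlaps → no.
Total: 1.

1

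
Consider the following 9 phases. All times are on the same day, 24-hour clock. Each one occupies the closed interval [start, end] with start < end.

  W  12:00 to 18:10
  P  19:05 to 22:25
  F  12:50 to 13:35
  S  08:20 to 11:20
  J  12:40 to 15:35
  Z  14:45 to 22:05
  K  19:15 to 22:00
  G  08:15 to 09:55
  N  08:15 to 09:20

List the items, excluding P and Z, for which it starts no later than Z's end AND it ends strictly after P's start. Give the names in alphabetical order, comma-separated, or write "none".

K

Conditions: its start is no later than Z's end (X.start <= 22:05) AND its end is strictly after P's start (X.end > 19:05).
F: start 12:50 <= 22:05? ✓; end 13:35 > 19:05? ✗ → no.
G: start 08:15 <= 22:05? ✓; end 09:55 > 19:05? ✗ → no.
J: start 12:40 <= 22:05? ✓; end 15:35 > 19:05? ✗ → no.
K: start 19:15 <= 22:05? ✓; end 22:00 > 19:05? ✓ → yes.
N: start 08:15 <= 22:05? ✓; end 09:20 > 19:05? ✗ → no.
S: start 08:20 <= 22:05? ✓; end 11:20 > 19:05? ✗ → no.
W: start 12:00 <= 22:05? ✓; end 18:10 > 19:05? ✗ → no.
Result: K.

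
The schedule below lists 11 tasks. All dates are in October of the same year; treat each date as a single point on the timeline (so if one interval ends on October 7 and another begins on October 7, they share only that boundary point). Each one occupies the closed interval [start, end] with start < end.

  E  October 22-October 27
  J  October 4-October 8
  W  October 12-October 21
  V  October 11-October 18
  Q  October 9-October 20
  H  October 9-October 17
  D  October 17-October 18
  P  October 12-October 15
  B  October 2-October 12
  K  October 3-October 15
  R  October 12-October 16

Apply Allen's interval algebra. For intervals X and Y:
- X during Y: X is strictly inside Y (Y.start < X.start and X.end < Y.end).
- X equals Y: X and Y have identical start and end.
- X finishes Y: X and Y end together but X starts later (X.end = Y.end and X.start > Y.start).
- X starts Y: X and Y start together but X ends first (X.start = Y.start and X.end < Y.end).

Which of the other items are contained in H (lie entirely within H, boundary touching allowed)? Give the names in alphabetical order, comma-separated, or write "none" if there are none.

P, R

Target H = [October 9, October 17].
B [October 2, October 12] → overlaps → no.
D [October 17, October 18] → met-by → no.
E [October 22, October 27] → after → no.
J [October 4, October 8] → before → no.
K [October 3, October 15] → overlaps → no.
P [October 12, October 15] → during → yes.
Q [October 9, October 20] → started-by → no.
R [October 12, October 16] → during → yes.
V [October 11, October 18] → overlapped-by → no.
W [October 12, October 21] → overlapped-by → no.
Result: P, R.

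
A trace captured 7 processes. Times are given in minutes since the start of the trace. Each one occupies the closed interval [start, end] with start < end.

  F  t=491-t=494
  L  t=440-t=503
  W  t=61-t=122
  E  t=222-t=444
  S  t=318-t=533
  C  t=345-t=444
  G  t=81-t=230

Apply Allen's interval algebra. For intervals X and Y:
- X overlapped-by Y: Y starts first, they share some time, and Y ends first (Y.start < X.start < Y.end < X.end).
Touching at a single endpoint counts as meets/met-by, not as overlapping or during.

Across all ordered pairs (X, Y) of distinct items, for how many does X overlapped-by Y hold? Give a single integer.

5

Checking all 42 ordered pairs for relation 'overlapped-by'; matching pairs in alphabetical order:
(E, G): E overlapped-by G ✓
(G, W): G overlapped-by W ✓
(L, C): L overlapped-by C ✓
(L, E): L overlapped-by E ✓
(S, E): S overlapped-by E ✓
Count: 5.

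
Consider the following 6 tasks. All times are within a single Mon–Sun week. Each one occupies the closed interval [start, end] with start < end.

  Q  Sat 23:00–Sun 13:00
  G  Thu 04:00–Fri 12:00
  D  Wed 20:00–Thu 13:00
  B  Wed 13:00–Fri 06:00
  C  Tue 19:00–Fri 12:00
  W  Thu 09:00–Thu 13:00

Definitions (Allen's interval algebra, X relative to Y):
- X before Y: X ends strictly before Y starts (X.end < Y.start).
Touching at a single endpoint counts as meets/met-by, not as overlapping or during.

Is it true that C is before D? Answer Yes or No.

No

C = [Tue 19:00, Fri 12:00], D = [Wed 20:00, Thu 13:00].
Actual relation of C to D: contains.
Asked whether 'before' holds → No.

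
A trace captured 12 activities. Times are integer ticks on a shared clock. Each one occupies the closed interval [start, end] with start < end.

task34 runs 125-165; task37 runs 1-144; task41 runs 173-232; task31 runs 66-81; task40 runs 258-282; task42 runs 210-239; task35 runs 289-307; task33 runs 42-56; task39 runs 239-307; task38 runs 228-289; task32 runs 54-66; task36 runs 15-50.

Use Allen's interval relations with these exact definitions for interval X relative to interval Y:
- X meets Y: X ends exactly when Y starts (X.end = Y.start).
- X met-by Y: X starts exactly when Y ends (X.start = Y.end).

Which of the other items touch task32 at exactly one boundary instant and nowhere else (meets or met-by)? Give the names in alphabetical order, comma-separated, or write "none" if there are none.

task31

Target task32 = [54, 66].
task31 [66, 81] → met-by → yes.
task33 [42, 56] → overlaps → no.
task34 [125, 165] → after → no.
task35 [289, 307] → after → no.
task36 [15, 50] → before → no.
task37 [1, 144] → contains → no.
task38 [228, 289] → after → no.
task39 [239, 307] → after → no.
task40 [258, 282] → after → no.
task41 [173, 232] → after → no.
task42 [210, 239] → after → no.
Result: task31.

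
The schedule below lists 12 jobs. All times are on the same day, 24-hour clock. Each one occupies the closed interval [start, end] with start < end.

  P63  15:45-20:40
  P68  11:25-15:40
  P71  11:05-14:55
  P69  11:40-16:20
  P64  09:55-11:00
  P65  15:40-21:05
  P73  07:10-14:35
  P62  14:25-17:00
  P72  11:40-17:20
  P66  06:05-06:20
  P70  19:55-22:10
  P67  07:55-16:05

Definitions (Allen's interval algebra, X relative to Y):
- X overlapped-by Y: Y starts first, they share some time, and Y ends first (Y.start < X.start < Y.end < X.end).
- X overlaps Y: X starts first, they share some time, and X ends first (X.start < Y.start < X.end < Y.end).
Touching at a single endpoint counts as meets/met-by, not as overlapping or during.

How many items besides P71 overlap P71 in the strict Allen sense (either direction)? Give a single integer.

5

Target P71 = [11:05, 14:55].
P62 [14:25, 17:00] → overlapped-by → counts.
P63 [15:45, 20:40] → after → no.
P64 [09:55, 11:00] → before → no.
P65 [15:40, 21:05] → after → no.
P66 [06:05, 06:20] → before → no.
P67 [07:55, 16:05] → contains → no.
P68 [11:25, 15:40] → overlapped-by → counts.
P69 [11:40, 16:20] → overlapped-by → counts.
P70 [19:55, 22:10] → after → no.
P72 [11:40, 17:20] → overlapped-by → counts.
P73 [07:10, 14:35] → overlaps → counts.
Total: 5.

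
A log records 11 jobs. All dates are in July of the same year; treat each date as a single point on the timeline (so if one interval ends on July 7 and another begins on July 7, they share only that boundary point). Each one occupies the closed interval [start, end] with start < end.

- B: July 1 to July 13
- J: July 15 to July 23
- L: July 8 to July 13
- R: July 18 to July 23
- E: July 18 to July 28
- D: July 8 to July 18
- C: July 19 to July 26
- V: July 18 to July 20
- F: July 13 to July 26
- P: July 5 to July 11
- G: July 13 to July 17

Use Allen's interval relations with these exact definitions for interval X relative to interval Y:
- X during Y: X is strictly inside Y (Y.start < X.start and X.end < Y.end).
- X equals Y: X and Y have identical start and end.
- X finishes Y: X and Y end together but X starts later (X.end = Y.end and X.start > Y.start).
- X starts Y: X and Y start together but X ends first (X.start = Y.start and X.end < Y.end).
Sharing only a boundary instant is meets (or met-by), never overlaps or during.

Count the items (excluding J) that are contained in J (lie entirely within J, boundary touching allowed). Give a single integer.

Target J = [July 15, July 23].
B [July 1, July 13] → before → no.
C [July 19, July 26] → overlapped-by → no.
D [July 8, July 18] → overlaps → no.
E [July 18, July 28] → overlapped-by → no.
F [July 13, July 26] → contains → no.
G [July 13, July 17] → overlaps → no.
L [July 8, July 13] → before → no.
P [July 5, July 11] → before → no.
R [July 18, July 23] → finishes → counts.
V [July 18, July 20] → during → counts.
Total: 2.

2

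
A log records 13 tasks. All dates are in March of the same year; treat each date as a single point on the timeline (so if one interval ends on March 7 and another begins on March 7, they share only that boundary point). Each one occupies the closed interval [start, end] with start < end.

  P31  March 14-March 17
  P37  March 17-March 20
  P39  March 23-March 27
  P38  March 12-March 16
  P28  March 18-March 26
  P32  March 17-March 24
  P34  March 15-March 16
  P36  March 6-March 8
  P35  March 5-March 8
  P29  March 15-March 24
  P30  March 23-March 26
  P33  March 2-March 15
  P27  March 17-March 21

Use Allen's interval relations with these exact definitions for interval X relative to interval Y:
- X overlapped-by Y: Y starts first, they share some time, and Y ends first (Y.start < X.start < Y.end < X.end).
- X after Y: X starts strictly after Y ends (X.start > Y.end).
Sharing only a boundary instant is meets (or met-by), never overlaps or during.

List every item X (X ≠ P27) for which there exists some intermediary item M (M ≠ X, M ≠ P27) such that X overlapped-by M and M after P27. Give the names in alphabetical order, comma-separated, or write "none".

Target P27 = [March 17, March 21].
Intermediaries M with M after P27: P30, P39.
Via P30 — items with X overlapped-by P30: none.
Via P39 — items with X overlapped-by P39: none.
Union: none.

none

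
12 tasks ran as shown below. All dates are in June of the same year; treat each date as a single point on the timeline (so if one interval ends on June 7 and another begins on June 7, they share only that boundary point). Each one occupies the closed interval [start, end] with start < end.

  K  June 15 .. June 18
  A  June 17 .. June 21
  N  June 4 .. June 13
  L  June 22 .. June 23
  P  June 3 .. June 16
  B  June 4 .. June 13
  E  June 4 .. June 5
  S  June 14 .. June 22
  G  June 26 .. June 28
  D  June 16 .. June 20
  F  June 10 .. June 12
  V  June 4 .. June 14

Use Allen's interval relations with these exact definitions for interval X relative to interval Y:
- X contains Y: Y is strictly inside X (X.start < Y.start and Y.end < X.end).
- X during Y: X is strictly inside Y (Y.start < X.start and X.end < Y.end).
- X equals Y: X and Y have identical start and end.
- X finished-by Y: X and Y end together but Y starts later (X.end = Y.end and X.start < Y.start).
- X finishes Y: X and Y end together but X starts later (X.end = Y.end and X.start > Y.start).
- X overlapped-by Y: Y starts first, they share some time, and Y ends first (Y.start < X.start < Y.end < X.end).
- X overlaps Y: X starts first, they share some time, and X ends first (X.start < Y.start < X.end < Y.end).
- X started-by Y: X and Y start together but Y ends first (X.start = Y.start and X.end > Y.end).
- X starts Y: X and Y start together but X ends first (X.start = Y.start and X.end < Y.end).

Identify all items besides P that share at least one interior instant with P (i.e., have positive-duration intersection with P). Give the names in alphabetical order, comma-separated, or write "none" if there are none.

Target P = [June 3, June 16].
A [June 17, June 21] → after → no.
B [June 4, June 13] → during → yes.
D [June 16, June 20] → met-by → no.
E [June 4, June 5] → during → yes.
F [June 10, June 12] → during → yes.
G [June 26, June 28] → after → no.
K [June 15, June 18] → overlapped-by → yes.
L [June 22, June 23] → after → no.
N [June 4, June 13] → during → yes.
S [June 14, June 22] → overlapped-by → yes.
V [June 4, June 14] → during → yes.
Result: B, E, F, K, N, S, V.

B, E, F, K, N, S, V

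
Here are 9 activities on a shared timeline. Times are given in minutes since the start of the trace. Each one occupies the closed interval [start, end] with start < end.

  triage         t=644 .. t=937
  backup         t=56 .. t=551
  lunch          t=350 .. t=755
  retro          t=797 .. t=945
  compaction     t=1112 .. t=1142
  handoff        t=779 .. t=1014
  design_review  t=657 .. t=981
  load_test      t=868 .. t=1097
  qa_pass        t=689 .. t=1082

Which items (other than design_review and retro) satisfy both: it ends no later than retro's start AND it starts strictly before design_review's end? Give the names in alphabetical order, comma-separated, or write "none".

backup, lunch

Conditions: its end is no later than retro's start (X.end <= t=797) AND its start is strictly before design_review's end (X.start < t=981).
backup: end t=551 <= t=797? ✓; start t=56 < t=981? ✓ → yes.
compaction: end t=1142 <= t=797? ✗; start t=1112 < t=981? ✗ → no.
handoff: end t=1014 <= t=797? ✗; start t=779 < t=981? ✓ → no.
load_test: end t=1097 <= t=797? ✗; start t=868 < t=981? ✓ → no.
lunch: end t=755 <= t=797? ✓; start t=350 < t=981? ✓ → yes.
qa_pass: end t=1082 <= t=797? ✗; start t=689 < t=981? ✓ → no.
triage: end t=937 <= t=797? ✗; start t=644 < t=981? ✓ → no.
Result: backup, lunch.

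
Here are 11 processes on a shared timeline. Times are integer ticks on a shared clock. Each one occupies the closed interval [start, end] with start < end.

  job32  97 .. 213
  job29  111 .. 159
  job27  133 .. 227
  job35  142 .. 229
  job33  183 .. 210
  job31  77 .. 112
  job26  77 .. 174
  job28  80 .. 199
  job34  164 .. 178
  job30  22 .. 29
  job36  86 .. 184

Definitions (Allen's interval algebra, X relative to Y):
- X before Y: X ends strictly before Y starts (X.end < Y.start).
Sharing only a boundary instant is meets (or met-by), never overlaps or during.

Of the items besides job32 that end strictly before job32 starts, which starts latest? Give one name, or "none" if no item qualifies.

job30

Target job32 = [97, 213].
job26 [77, 174] → overlaps → excluded.
job27 [133, 227] → overlapped-by → excluded.
job28 [80, 199] → overlaps → excluded.
job29 [111, 159] → during → excluded.
job30 [22, 29] → before → candidate.
job31 [77, 112] → overlaps → excluded.
job33 [183, 210] → during → excluded.
job34 [164, 178] → during → excluded.
job35 [142, 229] → overlapped-by → excluded.
job36 [86, 184] → overlaps → excluded.
Among candidates, latest start is 22 → job30.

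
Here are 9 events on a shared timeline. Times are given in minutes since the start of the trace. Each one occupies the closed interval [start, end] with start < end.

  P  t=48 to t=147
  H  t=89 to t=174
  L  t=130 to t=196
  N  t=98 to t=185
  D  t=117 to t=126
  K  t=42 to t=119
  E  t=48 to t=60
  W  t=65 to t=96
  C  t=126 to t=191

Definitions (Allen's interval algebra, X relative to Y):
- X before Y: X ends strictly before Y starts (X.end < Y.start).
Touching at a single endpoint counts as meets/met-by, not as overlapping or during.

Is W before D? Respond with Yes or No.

W = [t=65, t=96], D = [t=117, t=126].
Actual relation of W to D: before.
Asked whether 'before' holds → Yes.

Yes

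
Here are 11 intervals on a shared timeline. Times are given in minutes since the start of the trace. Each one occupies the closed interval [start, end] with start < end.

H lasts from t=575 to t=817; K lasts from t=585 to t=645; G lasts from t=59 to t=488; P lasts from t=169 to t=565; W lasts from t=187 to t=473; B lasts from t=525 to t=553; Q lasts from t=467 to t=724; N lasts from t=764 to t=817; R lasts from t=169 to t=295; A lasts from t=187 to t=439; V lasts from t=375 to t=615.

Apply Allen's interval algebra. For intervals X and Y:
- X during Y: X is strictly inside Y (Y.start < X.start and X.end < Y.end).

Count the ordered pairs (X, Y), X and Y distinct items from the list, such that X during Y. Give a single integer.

Checking all 110 ordered pairs for relation 'during'; matching pairs in alphabetical order:
(A, G): A during G ✓
(A, P): A during P ✓
(B, P): B during P ✓
(B, Q): B during Q ✓
(B, V): B during V ✓
(K, H): K during H ✓
(K, Q): K during Q ✓
(R, G): R during G ✓
(W, G): W during G ✓
(W, P): W during P ✓
Count: 10.

10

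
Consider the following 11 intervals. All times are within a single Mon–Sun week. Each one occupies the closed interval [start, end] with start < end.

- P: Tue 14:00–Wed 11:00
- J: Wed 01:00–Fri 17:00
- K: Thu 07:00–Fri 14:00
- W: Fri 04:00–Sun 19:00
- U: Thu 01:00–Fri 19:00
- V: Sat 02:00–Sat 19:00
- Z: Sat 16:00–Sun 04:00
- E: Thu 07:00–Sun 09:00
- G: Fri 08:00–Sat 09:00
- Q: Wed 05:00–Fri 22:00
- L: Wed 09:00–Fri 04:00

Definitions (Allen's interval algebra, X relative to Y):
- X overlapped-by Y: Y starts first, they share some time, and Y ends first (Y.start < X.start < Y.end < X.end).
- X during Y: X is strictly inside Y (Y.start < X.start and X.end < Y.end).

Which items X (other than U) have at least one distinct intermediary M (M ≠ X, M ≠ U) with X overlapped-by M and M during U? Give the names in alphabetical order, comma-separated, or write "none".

G, W

Target U = [Thu 01:00, Fri 19:00].
Intermediaries M with M during U: K.
Via K — items with X overlapped-by K: G, W.
Union: G, W.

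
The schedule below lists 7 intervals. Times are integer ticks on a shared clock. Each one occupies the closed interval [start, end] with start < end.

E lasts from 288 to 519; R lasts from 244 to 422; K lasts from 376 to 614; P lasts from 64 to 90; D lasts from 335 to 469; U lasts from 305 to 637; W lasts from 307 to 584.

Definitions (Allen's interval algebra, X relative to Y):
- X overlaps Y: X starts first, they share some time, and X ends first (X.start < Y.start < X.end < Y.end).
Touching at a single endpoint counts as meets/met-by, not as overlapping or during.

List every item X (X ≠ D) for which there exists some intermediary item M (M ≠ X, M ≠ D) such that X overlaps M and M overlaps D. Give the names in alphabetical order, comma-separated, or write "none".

none

Target D = [335, 469].
Intermediaries M with M overlaps D: R.
Via R — items with X overlaps R: none.
Union: none.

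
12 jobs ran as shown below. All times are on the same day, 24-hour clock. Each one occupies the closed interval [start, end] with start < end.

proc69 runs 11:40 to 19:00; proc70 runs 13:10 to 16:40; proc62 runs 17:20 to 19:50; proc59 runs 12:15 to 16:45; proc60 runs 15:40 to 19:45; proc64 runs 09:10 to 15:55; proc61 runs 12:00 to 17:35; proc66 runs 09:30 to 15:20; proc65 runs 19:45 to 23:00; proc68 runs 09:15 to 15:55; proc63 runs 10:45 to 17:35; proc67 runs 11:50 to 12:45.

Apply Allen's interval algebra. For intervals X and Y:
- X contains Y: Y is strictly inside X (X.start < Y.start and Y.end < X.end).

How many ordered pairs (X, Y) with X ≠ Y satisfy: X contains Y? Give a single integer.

15

Checking all 132 ordered pairs for relation 'contains'; matching pairs in alphabetical order:
(proc59, proc70): proc59 contains proc70 ✓
(proc61, proc59): proc61 contains proc59 ✓
(proc61, proc70): proc61 contains proc70 ✓
(proc63, proc59): proc63 contains proc59 ✓
(proc63, proc67): proc63 contains proc67 ✓
(proc63, proc70): proc63 contains proc70 ✓
(proc64, proc66): proc64 contains proc66 ✓
(proc64, proc67): proc64 contains proc67 ✓
(proc66, proc67): proc66 contains proc67 ✓
(proc68, proc66): proc68 contains proc66 ✓
(proc68, proc67): proc68 contains proc67 ✓
(proc69, proc59): proc69 contains proc59 ✓
(proc69, proc61): proc69 contains proc61 ✓
(proc69, proc67): proc69 contains proc67 ✓
(proc69, proc70): proc69 contains proc70 ✓
Count: 15.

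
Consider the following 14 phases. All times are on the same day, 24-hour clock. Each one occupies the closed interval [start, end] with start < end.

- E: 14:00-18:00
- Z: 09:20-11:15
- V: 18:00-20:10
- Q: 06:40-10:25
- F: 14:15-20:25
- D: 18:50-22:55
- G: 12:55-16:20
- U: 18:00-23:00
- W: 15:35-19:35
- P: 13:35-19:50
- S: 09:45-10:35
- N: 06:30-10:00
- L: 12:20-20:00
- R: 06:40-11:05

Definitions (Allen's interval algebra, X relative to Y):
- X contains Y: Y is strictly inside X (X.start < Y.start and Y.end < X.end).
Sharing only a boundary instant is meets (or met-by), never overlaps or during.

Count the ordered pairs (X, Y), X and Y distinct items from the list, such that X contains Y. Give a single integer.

11

Checking all 182 ordered pairs for relation 'contains'; matching pairs in alphabetical order:
(F, V): F contains V ✓
(F, W): F contains W ✓
(L, E): L contains E ✓
(L, G): L contains G ✓
(L, P): L contains P ✓
(L, W): L contains W ✓
(P, E): P contains E ✓
(P, W): P contains W ✓
(R, S): R contains S ✓
(U, D): U contains D ✓
(Z, S): Z contains S ✓
Count: 11.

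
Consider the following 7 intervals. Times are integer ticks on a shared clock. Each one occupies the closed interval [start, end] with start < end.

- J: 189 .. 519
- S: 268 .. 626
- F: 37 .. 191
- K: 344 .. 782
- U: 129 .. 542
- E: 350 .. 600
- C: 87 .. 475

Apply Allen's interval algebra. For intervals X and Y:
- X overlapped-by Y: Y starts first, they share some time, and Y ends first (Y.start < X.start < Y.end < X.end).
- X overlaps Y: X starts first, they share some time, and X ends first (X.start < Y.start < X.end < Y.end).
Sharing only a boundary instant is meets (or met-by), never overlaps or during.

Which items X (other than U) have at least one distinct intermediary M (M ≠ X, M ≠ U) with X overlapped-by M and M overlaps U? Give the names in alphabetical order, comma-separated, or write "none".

C, E, J, K, S

Target U = [129, 542].
Intermediaries M with M overlaps U: C, F.
Via C — items with X overlapped-by C: E, J, K, S.
Via F — items with X overlapped-by F: C, J.
Union: C, E, J, K, S.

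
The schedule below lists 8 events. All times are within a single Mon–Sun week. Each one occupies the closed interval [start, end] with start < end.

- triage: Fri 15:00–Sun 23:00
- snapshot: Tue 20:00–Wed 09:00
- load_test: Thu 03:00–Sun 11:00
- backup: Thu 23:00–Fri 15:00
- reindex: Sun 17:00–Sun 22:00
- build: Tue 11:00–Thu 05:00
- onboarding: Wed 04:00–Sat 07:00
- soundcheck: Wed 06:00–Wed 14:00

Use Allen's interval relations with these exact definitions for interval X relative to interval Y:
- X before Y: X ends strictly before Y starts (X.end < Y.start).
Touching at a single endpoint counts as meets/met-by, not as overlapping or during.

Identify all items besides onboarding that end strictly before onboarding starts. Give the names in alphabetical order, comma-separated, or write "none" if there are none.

Target onboarding = [Wed 04:00, Sat 07:00].
backup [Thu 23:00, Fri 15:00] → during → no.
build [Tue 11:00, Thu 05:00] → overlaps → no.
load_test [Thu 03:00, Sun 11:00] → overlapped-by → no.
reindex [Sun 17:00, Sun 22:00] → after → no.
snapshot [Tue 20:00, Wed 09:00] → overlaps → no.
soundcheck [Wed 06:00, Wed 14:00] → during → no.
triage [Fri 15:00, Sun 23:00] → overlapped-by → no.
Result: none.

none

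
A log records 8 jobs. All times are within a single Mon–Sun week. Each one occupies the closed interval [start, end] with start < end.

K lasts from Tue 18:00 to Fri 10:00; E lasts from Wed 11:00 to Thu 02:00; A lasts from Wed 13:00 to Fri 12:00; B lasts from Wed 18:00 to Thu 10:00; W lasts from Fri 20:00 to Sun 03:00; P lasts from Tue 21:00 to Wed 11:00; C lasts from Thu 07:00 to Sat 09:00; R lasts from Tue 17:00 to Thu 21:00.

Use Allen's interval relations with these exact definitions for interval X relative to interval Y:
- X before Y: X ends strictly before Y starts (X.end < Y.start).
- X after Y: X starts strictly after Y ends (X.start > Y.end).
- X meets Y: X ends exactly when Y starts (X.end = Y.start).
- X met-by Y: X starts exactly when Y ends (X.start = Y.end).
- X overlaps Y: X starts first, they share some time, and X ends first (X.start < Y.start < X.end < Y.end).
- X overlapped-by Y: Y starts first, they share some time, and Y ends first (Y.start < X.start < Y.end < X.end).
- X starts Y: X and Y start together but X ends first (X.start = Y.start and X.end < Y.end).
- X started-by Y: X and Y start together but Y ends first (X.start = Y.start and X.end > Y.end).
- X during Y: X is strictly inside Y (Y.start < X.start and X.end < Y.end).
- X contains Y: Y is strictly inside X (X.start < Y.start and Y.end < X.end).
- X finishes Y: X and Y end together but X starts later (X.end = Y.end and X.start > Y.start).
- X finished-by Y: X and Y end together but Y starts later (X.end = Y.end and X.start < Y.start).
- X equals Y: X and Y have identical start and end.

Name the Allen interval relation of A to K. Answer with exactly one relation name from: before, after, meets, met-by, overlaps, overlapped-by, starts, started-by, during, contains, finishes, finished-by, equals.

overlapped-by

A = [Wed 13:00, Fri 12:00]; K = [Tue 18:00, Fri 10:00].
Compare endpoints: A.start > K.start, A.start < K.end, A.end > K.start, A.end > K.end.
That pattern is 'overlapped-by'.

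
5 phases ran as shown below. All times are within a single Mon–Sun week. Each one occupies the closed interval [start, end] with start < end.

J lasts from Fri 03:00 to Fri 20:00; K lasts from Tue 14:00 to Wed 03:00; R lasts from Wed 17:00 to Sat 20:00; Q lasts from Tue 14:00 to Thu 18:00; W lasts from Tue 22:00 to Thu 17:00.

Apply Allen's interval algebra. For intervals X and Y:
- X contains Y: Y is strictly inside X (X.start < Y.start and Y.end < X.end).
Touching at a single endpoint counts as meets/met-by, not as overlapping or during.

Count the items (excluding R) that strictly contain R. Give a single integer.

0

Target R = [Wed 17:00, Sat 20:00].
J [Fri 03:00, Fri 20:00] → during → no.
K [Tue 14:00, Wed 03:00] → before → no.
Q [Tue 14:00, Thu 18:00] → overlaps → no.
W [Tue 22:00, Thu 17:00] → overlaps → no.
Total: 0.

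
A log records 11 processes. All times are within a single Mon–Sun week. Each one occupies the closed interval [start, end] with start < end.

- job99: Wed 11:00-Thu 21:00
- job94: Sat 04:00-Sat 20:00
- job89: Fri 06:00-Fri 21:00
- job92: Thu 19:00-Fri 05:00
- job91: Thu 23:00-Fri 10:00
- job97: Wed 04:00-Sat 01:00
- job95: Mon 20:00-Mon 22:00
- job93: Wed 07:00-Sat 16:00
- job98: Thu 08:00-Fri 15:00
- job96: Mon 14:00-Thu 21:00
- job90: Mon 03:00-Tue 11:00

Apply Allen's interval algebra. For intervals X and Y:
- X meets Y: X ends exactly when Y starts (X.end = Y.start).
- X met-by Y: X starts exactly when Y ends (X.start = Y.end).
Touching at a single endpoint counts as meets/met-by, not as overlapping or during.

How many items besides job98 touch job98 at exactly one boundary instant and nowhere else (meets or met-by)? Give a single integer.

0

Target job98 = [Thu 08:00, Fri 15:00].
job89 [Fri 06:00, Fri 21:00] → overlapped-by → no.
job90 [Mon 03:00, Tue 11:00] → before → no.
job91 [Thu 23:00, Fri 10:00] → during → no.
job92 [Thu 19:00, Fri 05:00] → during → no.
job93 [Wed 07:00, Sat 16:00] → contains → no.
job94 [Sat 04:00, Sat 20:00] → after → no.
job95 [Mon 20:00, Mon 22:00] → before → no.
job96 [Mon 14:00, Thu 21:00] → overlaps → no.
job97 [Wed 04:00, Sat 01:00] → contains → no.
job99 [Wed 11:00, Thu 21:00] → overlaps → no.
Total: 0.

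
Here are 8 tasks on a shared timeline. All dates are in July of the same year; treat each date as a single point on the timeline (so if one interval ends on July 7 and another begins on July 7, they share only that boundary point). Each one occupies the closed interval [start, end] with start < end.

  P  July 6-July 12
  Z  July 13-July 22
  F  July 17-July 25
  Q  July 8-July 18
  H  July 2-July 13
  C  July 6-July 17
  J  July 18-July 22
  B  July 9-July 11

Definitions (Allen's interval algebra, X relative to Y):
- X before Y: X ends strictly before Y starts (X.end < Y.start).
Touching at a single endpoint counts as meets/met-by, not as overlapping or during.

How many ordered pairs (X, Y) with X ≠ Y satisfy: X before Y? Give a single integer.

9

Checking all 56 ordered pairs for relation 'before'; matching pairs in alphabetical order:
(B, F): B before F ✓
(B, J): B before J ✓
(B, Z): B before Z ✓
(C, J): C before J ✓
(H, F): H before F ✓
(H, J): H before J ✓
(P, F): P before F ✓
(P, J): P before J ✓
(P, Z): P before Z ✓
Count: 9.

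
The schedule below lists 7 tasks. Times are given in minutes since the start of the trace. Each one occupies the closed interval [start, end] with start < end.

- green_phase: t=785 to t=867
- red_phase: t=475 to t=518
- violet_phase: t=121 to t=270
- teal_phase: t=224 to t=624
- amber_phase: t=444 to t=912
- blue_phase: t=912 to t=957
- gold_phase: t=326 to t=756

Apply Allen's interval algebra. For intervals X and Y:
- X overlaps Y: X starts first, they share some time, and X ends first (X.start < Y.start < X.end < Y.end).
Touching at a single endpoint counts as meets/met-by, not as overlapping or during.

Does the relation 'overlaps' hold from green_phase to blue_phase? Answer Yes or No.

No

green_phase = [t=785, t=867], blue_phase = [t=912, t=957].
Actual relation of green_phase to blue_phase: before.
Asked whether 'overlaps' holds → No.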